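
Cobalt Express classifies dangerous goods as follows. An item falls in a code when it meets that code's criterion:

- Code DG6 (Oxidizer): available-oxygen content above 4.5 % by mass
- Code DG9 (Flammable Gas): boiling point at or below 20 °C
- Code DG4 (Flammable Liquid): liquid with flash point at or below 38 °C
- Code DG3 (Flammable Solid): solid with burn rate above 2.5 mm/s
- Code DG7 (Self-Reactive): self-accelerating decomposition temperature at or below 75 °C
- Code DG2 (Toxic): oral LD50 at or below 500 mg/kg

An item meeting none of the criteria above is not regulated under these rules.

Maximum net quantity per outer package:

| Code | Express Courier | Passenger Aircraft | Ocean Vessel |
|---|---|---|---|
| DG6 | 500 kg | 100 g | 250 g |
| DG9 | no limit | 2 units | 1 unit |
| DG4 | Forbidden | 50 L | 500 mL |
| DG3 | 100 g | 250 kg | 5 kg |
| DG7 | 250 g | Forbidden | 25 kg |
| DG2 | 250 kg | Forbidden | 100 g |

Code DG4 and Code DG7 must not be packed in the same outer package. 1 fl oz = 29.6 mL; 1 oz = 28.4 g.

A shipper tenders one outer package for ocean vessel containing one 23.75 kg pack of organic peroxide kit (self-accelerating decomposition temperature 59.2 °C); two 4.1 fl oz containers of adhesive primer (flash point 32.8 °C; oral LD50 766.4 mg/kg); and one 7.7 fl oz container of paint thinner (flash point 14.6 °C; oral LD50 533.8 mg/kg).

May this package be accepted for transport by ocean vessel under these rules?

With self-accelerating decomposition temperature 59.2 °C (≤ 75 °C), the organic peroxide kit falls in Code DG7.
Adhesive primer: flash point 32.8 °C ≤ 38 °C → Code DG4 (Flammable Liquid).
The paint thinner has flash point 14.6 °C, which is ≤ 38 °C, so it is Code DG4 (Flammable Liquid).
Code DG4 net quantity: (two 4.1 fl oz containers = 242.72 mL) + (one 7.7 fl oz container = 227.92 mL) = 470.64 mL.
That is within the Code DG4 ocean vessel limit of 500 mL.
Code DG7 quantity: 23.75 kg.
23.75 kg ≤ 25 kg (ocean vessel limit, Code DG7) — within limit.
Code DG4 and Code DG7 may not share an outer package.

No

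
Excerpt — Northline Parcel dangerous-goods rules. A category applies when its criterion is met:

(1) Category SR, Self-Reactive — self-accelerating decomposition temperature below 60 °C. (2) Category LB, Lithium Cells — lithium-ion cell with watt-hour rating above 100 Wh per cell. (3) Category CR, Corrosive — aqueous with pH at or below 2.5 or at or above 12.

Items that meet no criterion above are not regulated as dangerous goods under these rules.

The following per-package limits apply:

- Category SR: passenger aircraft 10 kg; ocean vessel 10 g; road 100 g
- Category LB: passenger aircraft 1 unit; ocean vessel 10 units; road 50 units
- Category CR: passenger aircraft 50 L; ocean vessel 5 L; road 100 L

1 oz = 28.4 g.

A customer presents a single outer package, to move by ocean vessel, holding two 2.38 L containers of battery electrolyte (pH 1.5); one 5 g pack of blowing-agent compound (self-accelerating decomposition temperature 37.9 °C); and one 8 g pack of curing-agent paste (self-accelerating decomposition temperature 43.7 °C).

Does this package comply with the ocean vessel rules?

No

With pH 1.5 (≤ 2.5), the battery electrolyte falls in Category CR.
Self-accelerating decomposition temperature 37.9 °C meets the Category SR criterion (Self-Reactive), so the blowing-agent compound is Category SR.
Self-accelerating decomposition temperature 43.7 °C meets the Category SR criterion (Self-Reactive), so the curing-agent paste is Category SR.
Category SR net quantity: 5 g + 8 g = 13 g.
That exceeds the Category SR ocean vessel limit of 10 g.
Category CR quantity: two 2.38 L containers = 4.76 L.
4.76 L ≤ 5 L (ocean vessel limit, Category CR) — within limit.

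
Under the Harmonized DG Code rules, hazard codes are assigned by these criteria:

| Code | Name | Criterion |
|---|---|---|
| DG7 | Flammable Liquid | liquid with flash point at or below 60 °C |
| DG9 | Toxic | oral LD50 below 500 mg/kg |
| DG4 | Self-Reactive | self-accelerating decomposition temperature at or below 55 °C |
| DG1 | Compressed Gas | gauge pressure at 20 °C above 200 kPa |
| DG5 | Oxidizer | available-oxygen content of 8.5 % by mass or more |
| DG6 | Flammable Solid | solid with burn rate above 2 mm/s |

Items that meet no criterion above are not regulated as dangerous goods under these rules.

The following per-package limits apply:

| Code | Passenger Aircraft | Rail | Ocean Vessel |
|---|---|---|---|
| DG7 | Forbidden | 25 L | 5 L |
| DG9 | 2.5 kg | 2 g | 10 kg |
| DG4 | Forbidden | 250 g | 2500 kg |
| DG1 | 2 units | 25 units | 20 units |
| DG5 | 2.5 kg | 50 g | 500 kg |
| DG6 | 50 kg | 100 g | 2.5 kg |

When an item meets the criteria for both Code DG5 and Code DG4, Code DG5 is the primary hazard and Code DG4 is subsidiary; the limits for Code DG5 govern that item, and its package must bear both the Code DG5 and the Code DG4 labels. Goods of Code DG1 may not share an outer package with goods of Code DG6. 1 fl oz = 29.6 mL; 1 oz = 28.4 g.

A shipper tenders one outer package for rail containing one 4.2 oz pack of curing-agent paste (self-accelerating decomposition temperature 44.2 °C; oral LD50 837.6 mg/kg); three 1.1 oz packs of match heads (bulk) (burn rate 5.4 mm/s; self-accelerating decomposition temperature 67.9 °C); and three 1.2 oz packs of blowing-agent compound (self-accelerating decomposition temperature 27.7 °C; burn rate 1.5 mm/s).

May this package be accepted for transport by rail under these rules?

Yes

The curing-agent paste has self-accelerating decomposition temperature 44.2 °C, which is ≤ 55 °C, so it is Code DG4 (Self-Reactive).
With burn rate 5.4 mm/s (> 2 mm/s), the match heads (bulk) fall in Code DG6.
Blowing-agent compound: self-accelerating decomposition temperature 27.7 °C ≤ 55 °C → Code DG4 (Self-Reactive).
Code DG4 net quantity: (one 4.2 oz pack = 119.28 g) + (three 1.2 oz packs = 102.24 g) = 221.52 g.
221.52 g ≤ 250 g (rail limit, Code DG4) — within limit.
Code DG6 quantity: three 1.1 oz packs = 93.72 g.
That is within the Code DG6 rail limit of 100 g.
The segregation rule (Code DG1 with Code DG6) does not apply to Code DG4 with Code DG6.
Every hazard code is within its rail limit and no segregation rule is violated.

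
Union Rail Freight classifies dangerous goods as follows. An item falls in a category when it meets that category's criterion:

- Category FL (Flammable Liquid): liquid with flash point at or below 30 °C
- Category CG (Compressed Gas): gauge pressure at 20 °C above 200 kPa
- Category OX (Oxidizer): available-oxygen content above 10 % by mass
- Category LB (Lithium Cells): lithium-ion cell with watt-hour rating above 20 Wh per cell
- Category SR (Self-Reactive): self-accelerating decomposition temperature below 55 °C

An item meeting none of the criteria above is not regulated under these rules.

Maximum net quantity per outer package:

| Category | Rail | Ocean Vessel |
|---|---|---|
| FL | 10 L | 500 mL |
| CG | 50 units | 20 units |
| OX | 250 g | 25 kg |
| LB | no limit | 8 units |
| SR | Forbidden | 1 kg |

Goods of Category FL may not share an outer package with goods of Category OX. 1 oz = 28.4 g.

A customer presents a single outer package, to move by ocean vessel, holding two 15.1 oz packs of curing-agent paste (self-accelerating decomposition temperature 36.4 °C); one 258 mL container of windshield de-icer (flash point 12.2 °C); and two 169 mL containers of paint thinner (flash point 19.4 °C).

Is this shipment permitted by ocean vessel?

No

The curing-agent paste has self-accelerating decomposition temperature 36.4 °C, which is < 55 °C, so it is Category SR (Self-Reactive).
Flash point 12.2 °C meets the Category FL criterion (Flammable Liquid), so the windshield de-icer is Category FL.
With flash point 19.4 °C (≤ 30 °C), the paint thinner falls in Category FL.
Total Category FL: 258 mL + (two 169 mL containers = 338 mL) = 596 mL.
596 mL > 500 mL (ocean vessel limit, Category FL) — over the limit.
Category SR quantity: two 15.1 oz packs = 857.68 g.
That is within the Category SR ocean vessel limit of 1 kg.
The segregation rule (Category FL with Category OX) does not apply to Category FL with Category SR.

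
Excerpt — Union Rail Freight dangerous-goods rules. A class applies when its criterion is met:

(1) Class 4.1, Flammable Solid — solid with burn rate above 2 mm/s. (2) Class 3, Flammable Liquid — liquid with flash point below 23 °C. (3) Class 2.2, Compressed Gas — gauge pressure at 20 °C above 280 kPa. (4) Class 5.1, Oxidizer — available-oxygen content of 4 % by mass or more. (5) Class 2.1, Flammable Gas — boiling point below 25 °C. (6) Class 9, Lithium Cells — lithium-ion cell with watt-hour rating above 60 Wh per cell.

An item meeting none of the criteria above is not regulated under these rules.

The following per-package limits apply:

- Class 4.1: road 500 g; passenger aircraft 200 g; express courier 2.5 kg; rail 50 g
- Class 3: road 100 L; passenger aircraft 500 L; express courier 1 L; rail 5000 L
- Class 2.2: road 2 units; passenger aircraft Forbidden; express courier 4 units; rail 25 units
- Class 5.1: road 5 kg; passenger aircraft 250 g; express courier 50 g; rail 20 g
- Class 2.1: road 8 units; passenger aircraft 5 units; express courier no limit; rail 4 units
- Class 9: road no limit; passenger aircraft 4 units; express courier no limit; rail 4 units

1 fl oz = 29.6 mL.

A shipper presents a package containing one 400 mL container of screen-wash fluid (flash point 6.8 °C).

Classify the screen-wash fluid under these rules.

With flash point 6.8 °C (< 23 °C), the screen-wash fluid falls in Class 3.

Class 3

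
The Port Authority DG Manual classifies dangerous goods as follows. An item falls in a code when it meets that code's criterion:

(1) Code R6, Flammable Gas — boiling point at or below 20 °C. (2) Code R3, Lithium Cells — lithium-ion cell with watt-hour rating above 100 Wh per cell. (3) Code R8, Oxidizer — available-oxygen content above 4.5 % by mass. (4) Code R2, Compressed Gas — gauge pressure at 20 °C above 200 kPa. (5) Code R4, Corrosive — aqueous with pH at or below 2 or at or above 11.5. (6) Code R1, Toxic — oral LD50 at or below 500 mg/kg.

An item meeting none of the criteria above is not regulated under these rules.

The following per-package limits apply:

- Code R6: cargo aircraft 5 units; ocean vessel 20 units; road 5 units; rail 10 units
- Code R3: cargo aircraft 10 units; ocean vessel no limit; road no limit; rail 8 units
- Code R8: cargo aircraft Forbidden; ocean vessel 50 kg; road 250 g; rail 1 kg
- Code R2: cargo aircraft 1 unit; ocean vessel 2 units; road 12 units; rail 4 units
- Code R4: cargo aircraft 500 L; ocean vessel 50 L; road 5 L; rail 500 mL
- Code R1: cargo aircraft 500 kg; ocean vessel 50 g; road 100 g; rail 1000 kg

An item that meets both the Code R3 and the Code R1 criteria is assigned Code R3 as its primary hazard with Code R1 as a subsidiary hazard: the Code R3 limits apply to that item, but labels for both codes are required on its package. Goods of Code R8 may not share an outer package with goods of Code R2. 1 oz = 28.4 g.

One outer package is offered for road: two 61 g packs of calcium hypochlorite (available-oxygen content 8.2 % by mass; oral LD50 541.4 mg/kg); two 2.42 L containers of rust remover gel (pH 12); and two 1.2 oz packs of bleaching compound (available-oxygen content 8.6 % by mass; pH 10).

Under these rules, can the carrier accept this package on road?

Yes

Calcium hypochlorite: available-oxygen content 8.2 % by mass > 4.5 % by mass → Code R8 (Oxidizer).
The rust remover gel has pH 12, which is ≥ 11.5, so it is Code R4 (Corrosive).
Bleaching compound: available-oxygen content 8.6 % by mass > 4.5 % by mass → Code R8 (Oxidizer).
Total Code R8: (two 61 g packs = 122 g) + (two 1.2 oz packs = 68.16 g) = 190.16 g.
190.16 g is within the road limit of 250 g for Code R8.
Code R4 quantity: two 2.42 L containers = 4.84 L.
4.84 L is within the road limit of 5 L for Code R4.
The segregation rule (Code R8 with Code R2) does not apply to Code R8 with Code R4.
Every hazard code is within its road limit and no segregation rule is violated.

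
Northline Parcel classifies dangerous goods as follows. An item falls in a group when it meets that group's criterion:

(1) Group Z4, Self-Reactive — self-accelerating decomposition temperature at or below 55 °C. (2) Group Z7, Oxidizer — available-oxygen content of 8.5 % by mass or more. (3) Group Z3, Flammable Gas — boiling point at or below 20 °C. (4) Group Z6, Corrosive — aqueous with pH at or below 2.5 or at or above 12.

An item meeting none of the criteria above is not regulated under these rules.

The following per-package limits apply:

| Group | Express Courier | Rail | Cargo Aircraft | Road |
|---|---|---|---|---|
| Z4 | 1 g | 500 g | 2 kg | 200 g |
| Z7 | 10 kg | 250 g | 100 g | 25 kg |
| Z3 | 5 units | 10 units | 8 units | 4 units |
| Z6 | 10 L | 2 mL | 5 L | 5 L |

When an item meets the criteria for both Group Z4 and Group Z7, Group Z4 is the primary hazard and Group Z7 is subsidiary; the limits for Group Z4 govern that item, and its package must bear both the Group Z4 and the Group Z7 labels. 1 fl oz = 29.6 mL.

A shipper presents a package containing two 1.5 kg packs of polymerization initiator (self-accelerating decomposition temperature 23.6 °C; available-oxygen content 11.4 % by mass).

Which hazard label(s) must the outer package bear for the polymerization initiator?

With self-accelerating decomposition temperature 23.6 °C (≤ 55 °C), the polymerization initiator falls in Group Z4.
Polymerization initiator: available-oxygen content 11.4 % by mass ≥ 8.5 % by mass → Group Z7 (Oxidizer).
By the precedence rule Group Z4 is primary and Group Z7 is subsidiary, and that rule requires both labels on the package.

Group Z4 and Z7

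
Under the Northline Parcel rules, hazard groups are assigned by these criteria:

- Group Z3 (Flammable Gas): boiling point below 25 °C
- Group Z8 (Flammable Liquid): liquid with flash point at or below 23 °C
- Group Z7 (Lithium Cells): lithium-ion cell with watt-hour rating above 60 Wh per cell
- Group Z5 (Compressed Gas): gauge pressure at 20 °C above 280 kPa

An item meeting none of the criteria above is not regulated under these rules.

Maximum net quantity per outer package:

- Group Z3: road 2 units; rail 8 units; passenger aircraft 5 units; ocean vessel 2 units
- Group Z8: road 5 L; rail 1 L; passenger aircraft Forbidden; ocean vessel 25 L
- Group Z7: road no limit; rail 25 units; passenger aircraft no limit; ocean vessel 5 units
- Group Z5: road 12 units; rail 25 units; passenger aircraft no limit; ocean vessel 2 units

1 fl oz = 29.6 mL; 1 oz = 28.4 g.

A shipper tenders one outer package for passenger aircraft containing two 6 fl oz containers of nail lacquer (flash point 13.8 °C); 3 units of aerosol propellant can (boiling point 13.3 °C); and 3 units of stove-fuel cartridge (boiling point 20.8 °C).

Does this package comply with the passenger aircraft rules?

No

With flash point 13.8 °C (≤ 23 °C), the nail lacquer falls in Group Z8.
Boiling point 13.3 °C meets the Group Z3 criterion (Flammable Gas), so the aerosol propellant can is Group Z3.
Stove-fuel cartridge: boiling point 20.8 °C < 25 °C → Group Z3 (Flammable Gas).
Group Z3 net quantity: 3 units + 3 units = 6 units.
That exceeds the Group Z3 passenger aircraft limit of 5 units.
Group Z8 quantity: two 6 fl oz containers = 355.2 mL.
Group Z8 is Forbidden by passenger aircraft.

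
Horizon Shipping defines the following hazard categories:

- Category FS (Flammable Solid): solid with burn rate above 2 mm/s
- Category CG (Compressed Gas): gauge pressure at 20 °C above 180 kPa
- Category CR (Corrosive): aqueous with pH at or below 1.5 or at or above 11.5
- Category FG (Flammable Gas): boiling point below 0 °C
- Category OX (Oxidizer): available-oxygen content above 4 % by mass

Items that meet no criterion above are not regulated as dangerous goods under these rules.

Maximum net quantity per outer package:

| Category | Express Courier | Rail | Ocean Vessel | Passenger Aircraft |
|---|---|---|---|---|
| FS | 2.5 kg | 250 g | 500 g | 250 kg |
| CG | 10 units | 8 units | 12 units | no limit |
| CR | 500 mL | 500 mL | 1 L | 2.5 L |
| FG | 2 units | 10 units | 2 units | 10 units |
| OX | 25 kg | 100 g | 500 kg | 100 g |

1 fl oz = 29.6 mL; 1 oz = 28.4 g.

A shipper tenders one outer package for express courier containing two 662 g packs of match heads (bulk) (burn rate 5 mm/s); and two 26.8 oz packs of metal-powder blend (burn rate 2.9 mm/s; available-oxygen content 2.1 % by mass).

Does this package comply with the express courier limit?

Burn rate 5 mm/s meets the Category FS criterion (Flammable Solid), so the match heads (bulk) are Category FS.
The metal-powder blend has burn rate 2.9 mm/s, which is > 2 mm/s, so it is Category FS (Flammable Solid).
Category FS net quantity: (two 662 g packs = 1.324 kg) + (two 26.8 oz packs = 1522.24 g) = 2846.24 g.
2846.24 g > 2.5 kg (express courier limit, Category FS) — over the limit.

No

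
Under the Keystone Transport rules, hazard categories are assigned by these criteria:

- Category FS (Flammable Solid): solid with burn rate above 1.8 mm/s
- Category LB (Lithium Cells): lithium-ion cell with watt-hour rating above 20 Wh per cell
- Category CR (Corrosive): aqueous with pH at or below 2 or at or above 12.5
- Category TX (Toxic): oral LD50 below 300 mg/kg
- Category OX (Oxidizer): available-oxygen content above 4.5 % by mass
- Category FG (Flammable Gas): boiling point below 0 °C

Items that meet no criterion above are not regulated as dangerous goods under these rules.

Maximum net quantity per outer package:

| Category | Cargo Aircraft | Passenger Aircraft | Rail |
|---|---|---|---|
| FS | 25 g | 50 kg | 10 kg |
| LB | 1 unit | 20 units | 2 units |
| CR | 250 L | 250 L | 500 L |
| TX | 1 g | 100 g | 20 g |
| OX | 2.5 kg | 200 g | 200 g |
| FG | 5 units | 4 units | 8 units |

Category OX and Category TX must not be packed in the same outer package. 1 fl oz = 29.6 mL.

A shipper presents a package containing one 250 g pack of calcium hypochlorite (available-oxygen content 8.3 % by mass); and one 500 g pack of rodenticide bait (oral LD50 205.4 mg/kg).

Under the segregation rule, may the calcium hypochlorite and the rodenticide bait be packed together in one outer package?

No

With available-oxygen content 8.3 % by mass (> 4.5 % by mass), the calcium hypochlorite falls in Category OX.
The rodenticide bait has oral LD50 205.4 mg/kg, which is < 300 mg/kg, so it is Category TX (Toxic).
Category OX and Category TX may not share an outer package.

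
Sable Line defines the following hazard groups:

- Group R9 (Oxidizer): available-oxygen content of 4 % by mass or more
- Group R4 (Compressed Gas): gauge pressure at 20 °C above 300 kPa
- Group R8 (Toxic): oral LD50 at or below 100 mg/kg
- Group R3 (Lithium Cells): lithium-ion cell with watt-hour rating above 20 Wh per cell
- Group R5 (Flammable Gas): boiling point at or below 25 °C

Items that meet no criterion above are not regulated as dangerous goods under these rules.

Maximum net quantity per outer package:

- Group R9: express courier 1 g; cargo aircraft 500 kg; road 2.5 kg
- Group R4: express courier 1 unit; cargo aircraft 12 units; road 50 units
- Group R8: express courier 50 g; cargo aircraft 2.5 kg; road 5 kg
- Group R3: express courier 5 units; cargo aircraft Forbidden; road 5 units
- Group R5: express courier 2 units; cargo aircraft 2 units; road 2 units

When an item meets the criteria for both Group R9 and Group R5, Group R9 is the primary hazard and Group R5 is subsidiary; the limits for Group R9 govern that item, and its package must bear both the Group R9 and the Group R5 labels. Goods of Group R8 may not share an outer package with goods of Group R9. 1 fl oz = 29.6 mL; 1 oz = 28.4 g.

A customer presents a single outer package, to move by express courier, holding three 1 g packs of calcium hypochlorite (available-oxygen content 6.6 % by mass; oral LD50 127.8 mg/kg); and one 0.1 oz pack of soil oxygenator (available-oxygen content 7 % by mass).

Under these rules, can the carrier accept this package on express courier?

With available-oxygen content 6.6 % by mass (≥ 4 % by mass), the calcium hypochlorite falls in Group R9.
The soil oxygenator has available-oxygen content 7 % by mass, which is ≥ 4 % by mass, so it is Group R9 (Oxidizer).
Total Group R9: (three 1 g packs = 3 g) + (one 0.1 oz pack = 2.84 g) = 5.84 g.
5.84 g exceeds the express courier limit of 1 g for Group R9.

No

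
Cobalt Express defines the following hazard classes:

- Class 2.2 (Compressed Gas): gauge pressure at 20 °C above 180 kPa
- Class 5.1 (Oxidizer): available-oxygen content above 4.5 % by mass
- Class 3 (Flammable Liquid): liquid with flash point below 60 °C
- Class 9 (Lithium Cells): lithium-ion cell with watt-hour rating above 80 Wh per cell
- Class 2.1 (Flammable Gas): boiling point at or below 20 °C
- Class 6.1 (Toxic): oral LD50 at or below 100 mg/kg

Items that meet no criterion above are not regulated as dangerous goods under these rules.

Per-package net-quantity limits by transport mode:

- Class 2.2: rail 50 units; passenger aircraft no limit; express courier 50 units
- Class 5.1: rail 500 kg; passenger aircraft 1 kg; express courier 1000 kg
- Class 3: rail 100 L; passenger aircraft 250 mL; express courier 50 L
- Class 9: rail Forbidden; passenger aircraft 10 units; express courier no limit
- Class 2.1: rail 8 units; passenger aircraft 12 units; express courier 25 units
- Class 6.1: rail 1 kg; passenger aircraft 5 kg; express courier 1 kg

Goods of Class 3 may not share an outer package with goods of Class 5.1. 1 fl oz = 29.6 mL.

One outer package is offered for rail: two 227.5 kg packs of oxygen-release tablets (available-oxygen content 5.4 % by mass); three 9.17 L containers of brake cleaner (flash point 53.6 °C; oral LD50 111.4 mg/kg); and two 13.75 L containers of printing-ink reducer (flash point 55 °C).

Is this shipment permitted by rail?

Available-oxygen content 5.4 % by mass meets the Class 5.1 criterion (Oxidizer), so the oxygen-release tablets are Class 5.1.
Brake cleaner: flash point 53.6 °C < 60 °C → Class 3 (Flammable Liquid).
Printing-ink reducer: flash point 55 °C < 60 °C → Class 3 (Flammable Liquid).
Total Class 3: (three 9.17 L containers = 27.51 L) + (two 13.75 L containers = 27.5 L) = 55.01 L.
55.01 L ≤ 100 L (rail limit, Class 3) — within limit.
Class 5.1 quantity: two 227.5 kg packs = 455 kg.
455 kg is within the rail limit of 500 kg for Class 5.1.
Class 3 and Class 5.1 may not share an outer package.

No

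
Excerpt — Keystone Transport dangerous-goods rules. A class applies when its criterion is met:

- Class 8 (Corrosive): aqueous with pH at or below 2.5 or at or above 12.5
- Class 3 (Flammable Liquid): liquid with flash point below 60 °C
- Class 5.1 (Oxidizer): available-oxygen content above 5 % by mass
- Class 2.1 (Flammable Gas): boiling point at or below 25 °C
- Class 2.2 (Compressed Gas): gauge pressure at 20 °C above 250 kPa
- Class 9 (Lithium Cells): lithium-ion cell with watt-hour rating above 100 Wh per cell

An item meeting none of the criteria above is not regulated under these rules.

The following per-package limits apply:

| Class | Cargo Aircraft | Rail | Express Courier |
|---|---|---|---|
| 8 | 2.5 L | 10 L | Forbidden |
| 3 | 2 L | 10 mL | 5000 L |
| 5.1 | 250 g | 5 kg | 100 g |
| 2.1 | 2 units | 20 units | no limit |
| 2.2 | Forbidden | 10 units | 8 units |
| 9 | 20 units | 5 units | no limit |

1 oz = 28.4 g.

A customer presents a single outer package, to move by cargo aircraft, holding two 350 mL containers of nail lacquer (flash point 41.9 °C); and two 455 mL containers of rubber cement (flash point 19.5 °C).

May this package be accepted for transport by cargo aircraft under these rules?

Nail lacquer: flash point 41.9 °C < 60 °C → Class 3 (Flammable Liquid).
Flash point 19.5 °C meets the Class 3 criterion (Flammable Liquid), so the rubber cement is Class 3.
Total Class 3: (two 350 mL containers = 700 mL) + (two 455 mL containers = 910 mL) = 1.61 L.
That is within the Class 3 cargo aircraft limit of 2 L.

Yes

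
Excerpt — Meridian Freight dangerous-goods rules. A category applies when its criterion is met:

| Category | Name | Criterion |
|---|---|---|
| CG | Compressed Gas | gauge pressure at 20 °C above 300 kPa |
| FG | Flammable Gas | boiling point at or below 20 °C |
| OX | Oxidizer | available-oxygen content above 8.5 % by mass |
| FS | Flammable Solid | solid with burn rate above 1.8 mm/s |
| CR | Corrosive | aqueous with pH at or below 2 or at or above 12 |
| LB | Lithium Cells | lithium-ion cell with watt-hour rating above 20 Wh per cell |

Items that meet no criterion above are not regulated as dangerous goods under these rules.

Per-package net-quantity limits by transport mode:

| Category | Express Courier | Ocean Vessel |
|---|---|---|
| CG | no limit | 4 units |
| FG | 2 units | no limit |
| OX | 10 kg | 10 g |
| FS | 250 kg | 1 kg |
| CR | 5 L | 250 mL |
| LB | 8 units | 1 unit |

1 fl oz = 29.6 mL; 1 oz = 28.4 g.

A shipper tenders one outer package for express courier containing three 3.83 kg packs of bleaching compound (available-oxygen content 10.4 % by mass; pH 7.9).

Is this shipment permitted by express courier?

The bleaching compound has available-oxygen content 10.4 % by mass, which is > 8.5 % by mass, so it is Category OX (Oxidizer).
Category OX quantity: three 3.83 kg packs = 11.49 kg.
11.49 kg exceeds the express courier limit of 10 kg for Category OX.

No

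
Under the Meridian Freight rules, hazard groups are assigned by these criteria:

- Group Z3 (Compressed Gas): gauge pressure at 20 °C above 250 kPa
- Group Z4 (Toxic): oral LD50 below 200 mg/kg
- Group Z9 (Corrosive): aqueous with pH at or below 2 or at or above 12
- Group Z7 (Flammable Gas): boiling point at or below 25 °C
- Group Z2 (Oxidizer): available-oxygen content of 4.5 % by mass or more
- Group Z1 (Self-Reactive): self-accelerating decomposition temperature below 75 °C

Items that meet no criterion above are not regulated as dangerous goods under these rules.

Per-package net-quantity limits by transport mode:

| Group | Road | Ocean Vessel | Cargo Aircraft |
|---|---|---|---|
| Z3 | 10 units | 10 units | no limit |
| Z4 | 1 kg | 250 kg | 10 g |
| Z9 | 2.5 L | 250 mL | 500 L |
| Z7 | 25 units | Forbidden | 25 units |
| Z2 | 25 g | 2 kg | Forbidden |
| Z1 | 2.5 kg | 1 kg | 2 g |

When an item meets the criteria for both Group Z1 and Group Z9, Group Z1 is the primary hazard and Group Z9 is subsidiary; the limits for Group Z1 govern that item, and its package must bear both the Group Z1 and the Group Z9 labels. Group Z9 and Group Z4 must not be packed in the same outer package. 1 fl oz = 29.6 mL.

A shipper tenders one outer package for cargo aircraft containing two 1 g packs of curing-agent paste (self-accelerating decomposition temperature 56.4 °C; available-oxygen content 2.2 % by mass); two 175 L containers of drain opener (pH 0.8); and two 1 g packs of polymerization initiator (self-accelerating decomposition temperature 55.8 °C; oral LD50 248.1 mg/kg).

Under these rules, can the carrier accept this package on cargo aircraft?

No

Curing-agent paste: self-accelerating decomposition temperature 56.4 °C < 75 °C → Group Z1 (Self-Reactive).
pH 0.8 meets the Group Z9 criterion (Corrosive), so the drain opener is Group Z9.
With self-accelerating decomposition temperature 55.8 °C (< 75 °C), the polymerization initiator falls in Group Z1.
Group Z1 net quantity: (two 1 g packs = 2 g) + (two 1 g packs = 2 g) = 4 g.
4 g > 2 g (cargo aircraft limit, Group Z1) — over the limit.
Group Z9 quantity: two 175 L containers = 350 L.
350 L is within the cargo aircraft limit of 500 L for Group Z9.
The segregation rule (Group Z9 with Group Z4) does not apply to Group Z1 with Group Z9.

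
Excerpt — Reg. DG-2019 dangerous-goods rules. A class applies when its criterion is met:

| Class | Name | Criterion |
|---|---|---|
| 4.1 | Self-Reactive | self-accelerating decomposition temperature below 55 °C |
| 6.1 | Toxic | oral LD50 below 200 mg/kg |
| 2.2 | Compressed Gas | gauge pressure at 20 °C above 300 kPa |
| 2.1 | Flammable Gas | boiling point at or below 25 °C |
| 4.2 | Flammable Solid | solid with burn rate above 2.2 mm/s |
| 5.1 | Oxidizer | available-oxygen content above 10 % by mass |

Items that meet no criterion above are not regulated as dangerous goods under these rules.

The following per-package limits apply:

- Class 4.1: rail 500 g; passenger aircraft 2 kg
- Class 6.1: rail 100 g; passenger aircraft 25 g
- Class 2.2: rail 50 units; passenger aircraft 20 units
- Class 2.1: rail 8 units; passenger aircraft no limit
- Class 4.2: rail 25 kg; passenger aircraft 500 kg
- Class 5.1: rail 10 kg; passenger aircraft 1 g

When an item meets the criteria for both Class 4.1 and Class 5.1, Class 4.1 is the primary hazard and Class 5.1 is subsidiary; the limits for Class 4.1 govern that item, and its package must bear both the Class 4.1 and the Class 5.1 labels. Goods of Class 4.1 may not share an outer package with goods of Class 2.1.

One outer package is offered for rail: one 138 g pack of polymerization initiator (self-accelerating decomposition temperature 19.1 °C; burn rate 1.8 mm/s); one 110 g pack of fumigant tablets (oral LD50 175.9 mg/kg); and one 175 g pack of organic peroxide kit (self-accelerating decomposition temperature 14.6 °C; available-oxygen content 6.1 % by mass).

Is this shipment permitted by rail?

Self-accelerating decomposition temperature 19.1 °C meets the Class 4.1 criterion (Self-Reactive), so the polymerization initiator is Class 4.1.
The fumigant tablets have oral LD50 175.9 mg/kg, which is < 200 mg/kg, so they are Class 6.1 (Toxic).
The organic peroxide kit has self-accelerating decomposition temperature 14.6 °C, which is < 55 °C, so it is Class 4.1 (Self-Reactive).
Total Class 4.1: 138 g + 175 g = 313 g.
313 g is within the rail limit of 500 g for Class 4.1.
Class 6.1 quantity: 110 g.
110 g > 100 g (rail limit, Class 6.1) — over the limit.
The segregation rule (Class 4.1 with Class 2.1) does not apply to Class 4.1 with Class 6.1.

No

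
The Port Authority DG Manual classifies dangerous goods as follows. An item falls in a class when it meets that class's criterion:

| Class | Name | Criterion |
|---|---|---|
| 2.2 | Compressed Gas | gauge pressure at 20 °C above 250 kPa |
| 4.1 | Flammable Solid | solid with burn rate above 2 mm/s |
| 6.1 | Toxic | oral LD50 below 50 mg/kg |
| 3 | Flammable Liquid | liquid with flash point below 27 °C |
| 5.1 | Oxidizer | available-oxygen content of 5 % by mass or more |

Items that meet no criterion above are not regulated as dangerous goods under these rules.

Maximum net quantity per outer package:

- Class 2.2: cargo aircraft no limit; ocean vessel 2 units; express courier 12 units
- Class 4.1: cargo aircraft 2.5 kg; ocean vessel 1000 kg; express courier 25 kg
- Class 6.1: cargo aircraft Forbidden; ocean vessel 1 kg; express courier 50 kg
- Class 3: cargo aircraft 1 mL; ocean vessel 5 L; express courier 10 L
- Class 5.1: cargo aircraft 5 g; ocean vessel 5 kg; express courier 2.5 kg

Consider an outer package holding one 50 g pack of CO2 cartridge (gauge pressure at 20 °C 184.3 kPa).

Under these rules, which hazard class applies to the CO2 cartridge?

gauge pressure at 20 °C 184.3 kPa is not above 250 kPa, so Class 2.2 does not apply.
No criterion is met, so the item is not regulated.

Not regulated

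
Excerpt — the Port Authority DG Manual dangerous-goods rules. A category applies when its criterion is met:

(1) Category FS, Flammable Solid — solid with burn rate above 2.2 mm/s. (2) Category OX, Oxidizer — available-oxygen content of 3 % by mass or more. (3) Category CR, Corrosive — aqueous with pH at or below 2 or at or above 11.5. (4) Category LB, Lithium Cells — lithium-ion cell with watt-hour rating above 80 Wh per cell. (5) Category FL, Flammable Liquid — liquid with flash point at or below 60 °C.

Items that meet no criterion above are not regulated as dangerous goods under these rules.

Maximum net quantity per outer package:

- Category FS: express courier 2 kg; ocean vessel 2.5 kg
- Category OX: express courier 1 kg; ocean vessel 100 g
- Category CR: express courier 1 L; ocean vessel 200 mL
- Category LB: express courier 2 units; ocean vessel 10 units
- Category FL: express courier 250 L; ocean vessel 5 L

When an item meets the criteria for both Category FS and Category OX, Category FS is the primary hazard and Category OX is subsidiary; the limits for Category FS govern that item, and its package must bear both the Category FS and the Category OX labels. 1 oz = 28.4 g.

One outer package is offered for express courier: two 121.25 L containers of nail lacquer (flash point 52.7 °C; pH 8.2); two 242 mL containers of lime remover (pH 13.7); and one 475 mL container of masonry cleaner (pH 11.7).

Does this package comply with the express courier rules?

With flash point 52.7 °C (≤ 60 °C), the nail lacquer falls in Category FL.
pH 13.7 meets the Category CR criterion (Corrosive), so the lime remover is Category CR.
With pH 11.7 (≥ 11.5), the masonry cleaner falls in Category CR.
Total Category CR: (two 242 mL containers = 484 mL) + 475 mL = 959 mL.
959 mL is within the express courier limit of 1 L for Category CR.
Category FL quantity: two 121.25 L containers = 242.5 L.
242.5 L ≤ 250 L (express courier limit, Category FL) — within limit.
Every hazard category is within its express courier limit and no segregation rule is violated.

Yes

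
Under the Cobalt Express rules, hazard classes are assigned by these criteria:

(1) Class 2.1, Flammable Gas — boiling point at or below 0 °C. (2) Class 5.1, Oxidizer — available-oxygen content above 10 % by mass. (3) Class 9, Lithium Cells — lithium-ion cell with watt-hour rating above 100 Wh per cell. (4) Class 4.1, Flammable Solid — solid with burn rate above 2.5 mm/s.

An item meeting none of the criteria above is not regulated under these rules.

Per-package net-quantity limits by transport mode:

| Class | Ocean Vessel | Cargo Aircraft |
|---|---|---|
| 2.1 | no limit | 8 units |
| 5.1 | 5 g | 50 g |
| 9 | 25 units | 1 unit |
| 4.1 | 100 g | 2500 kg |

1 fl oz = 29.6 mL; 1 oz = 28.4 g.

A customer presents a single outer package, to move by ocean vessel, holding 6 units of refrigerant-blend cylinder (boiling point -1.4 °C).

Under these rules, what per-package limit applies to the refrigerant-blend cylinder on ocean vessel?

The refrigerant-blend cylinder has boiling point -1.4 °C, which is ≤ 0 °C, so it is Class 2.1 (Flammable Gas).
The ocean vessel limit for Class 2.1 is no limit.

no limit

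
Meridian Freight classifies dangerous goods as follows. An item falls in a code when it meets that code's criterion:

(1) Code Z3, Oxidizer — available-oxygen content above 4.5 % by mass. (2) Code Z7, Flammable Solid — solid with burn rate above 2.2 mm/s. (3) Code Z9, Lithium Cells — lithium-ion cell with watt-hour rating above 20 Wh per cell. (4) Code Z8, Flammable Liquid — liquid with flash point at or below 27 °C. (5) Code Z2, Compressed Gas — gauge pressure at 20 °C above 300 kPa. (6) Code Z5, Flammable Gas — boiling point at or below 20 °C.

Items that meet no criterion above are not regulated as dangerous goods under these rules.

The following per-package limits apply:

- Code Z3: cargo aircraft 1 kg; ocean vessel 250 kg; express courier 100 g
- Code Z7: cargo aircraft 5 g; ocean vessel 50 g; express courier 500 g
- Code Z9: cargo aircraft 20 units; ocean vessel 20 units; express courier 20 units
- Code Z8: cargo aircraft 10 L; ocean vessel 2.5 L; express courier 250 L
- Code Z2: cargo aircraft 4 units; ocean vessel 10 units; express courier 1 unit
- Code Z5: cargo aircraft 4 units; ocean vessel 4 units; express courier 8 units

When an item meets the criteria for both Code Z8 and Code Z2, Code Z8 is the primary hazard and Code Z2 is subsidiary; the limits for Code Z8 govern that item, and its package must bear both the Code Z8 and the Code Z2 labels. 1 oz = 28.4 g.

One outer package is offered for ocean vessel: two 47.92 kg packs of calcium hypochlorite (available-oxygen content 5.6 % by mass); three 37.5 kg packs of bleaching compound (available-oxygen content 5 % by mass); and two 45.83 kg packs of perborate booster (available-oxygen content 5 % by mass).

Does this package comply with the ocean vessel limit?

Available-oxygen content 5.6 % by mass meets the Code Z3 criterion (Oxidizer), so the calcium hypochlorite is Code Z3.
The bleaching compound has available-oxygen content 5 % by mass, which is > 4.5 % by mass, so it is Code Z3 (Oxidizer).
Available-oxygen content 5 % by mass meets the Code Z3 criterion (Oxidizer), so the perborate booster is Code Z3.
Code Z3 net quantity: (two 47.92 kg packs = 95.84 kg) + (three 37.5 kg packs = 112.5 kg) + (two 45.83 kg packs = 91.66 kg) = 300 kg.
300 kg exceeds the ocean vessel limit of 250 kg for Code Z3.

No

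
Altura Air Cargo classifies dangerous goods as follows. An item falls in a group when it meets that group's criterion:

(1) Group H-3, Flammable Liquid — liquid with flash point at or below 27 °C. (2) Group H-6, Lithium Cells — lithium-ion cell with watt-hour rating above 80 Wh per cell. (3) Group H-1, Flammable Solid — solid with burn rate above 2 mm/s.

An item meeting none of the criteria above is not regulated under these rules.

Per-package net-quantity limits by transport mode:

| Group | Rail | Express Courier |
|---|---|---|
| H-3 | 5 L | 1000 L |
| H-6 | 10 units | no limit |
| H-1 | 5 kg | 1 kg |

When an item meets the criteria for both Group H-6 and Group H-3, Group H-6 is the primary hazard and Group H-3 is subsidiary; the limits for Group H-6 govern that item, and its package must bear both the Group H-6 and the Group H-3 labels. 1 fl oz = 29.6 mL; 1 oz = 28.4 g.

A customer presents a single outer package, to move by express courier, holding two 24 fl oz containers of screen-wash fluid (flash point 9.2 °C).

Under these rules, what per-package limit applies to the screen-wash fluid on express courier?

Flash point 9.2 °C meets the Group H-3 criterion (Flammable Liquid), so the screen-wash fluid is Group H-3.
The express courier limit for Group H-3 is 1000 L.

1000 L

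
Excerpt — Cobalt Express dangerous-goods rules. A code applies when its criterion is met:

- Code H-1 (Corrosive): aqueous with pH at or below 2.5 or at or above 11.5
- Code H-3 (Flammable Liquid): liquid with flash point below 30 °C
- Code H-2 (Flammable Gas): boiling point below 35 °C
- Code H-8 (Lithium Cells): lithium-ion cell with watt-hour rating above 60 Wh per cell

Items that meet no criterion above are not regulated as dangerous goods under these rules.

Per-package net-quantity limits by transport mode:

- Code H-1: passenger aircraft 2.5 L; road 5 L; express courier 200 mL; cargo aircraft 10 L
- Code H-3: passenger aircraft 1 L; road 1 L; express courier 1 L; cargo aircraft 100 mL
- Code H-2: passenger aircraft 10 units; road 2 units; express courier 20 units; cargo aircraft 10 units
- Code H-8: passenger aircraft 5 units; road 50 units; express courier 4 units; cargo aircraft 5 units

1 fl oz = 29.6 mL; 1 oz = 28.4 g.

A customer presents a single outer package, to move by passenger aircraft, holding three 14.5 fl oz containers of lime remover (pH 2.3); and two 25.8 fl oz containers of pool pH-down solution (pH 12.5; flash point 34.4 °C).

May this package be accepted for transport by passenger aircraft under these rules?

No

pH 2.3 meets the Code H-1 criterion (Corrosive), so the lime remover is Code H-1.
With pH 12.5 (≥ 11.5), the pool pH-down solution falls in Code H-1.
Code H-1 net quantity: (three 14.5 fl oz containers = 1287.6 mL) + (two 25.8 fl oz containers = 1527.36 mL) = 2814.96 mL.
That exceeds the Code H-1 passenger aircraft limit of 2.5 L.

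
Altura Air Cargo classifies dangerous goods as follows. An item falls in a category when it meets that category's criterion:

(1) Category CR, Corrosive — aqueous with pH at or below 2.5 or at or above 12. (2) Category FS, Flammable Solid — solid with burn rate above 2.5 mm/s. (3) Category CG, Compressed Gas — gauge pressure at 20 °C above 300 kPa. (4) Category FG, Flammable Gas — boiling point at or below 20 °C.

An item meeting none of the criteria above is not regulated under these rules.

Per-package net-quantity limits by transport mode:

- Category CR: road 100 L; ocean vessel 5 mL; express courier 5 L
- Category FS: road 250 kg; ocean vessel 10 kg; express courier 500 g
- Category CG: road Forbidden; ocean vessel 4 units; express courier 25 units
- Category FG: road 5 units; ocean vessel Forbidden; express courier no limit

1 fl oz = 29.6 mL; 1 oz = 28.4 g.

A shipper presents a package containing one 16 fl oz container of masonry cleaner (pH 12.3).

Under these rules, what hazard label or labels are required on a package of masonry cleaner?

The masonry cleaner has pH 12.3, which is ≥ 12, so it is Category CR (Corrosive).
Only the Category CR label is required.

Category CR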